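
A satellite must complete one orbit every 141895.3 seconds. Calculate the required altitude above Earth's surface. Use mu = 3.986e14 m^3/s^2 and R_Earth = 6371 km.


T = 141895.3 s
r = (mu*T^2/(4*pi^2))^(1/3) = (3.986e14 * 141895.3^2 / (4*pi^2))^(1/3)
r = 5.879917e+07 m = 58799.1696 km
alt = r - R_E = 58799.1696 - 6371 = 52428.1696 km

52428.1696 km


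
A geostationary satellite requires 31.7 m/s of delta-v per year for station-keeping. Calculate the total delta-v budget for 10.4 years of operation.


dV = rate * years = 31.7 * 10.4
dV = 329.6800 m/s

329.6800 m/s


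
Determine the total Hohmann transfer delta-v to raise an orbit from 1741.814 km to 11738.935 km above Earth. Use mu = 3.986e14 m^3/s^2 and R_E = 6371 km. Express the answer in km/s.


r1 = 8112.8140 km = 8.112814e+06 m
r2 = 18109.9350 km = 1.8109935e+07 m
dv1 = sqrt(mu/r1)*(sqrt(2*r2/(r1+r2)) - 1) = 1228.4804 m/s
dv2 = sqrt(mu/r2)*(1 - sqrt(2*r1/(r1+r2))) = 1001.0971 m/s
total dv = |dv1| + |dv2| = 1228.4804 + 1001.0971 = 2229.5775 m/s = 2.2296 km/s

2.2296 km/s


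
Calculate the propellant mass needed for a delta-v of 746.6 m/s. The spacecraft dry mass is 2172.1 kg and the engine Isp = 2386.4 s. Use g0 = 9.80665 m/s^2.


ve = Isp * g0 = 2386.4 * 9.80665 = 23402.589560 m/s
mass ratio = exp(dv/ve) = exp(746.6/23402.589560) = 1.03241679
m_prop = m_dry * (mr - 1) = 2172.1 * (1.03241679 - 1)
m_prop = 70.4125 kg

70.4125 kg


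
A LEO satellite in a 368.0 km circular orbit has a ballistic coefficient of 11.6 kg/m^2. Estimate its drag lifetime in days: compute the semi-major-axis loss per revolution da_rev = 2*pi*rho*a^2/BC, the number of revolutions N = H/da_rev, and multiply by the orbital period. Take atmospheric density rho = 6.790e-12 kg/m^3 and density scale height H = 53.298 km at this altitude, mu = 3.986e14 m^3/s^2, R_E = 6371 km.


a = R_E + alt = 6739.0000 km = 6.739e+06 m
da_rev = 2*pi*rho*a^2/BC = 2*pi*6.790e-12*(6.739e+06)^2/11.6 = 167.025418 m per revolution
N = H/da_rev = 53298.0000 m / 167.025418 m = 319.1011 revolutions
P = 2*pi*sqrt(a^3/mu) = 5505.5968 s
lifetime = N*P = 319.1011 * 5505.5968 = 1.7568422e+06 s = 20.3338 days

20.3338 days


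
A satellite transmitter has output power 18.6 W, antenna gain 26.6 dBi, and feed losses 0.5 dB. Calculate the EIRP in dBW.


Pt = 18.6 W = 12.6951 dBW
EIRP = Pt_dBW + Gt - losses = 12.6951 + 26.6 - 0.5 = 38.7951 dBW

38.7951 dBW


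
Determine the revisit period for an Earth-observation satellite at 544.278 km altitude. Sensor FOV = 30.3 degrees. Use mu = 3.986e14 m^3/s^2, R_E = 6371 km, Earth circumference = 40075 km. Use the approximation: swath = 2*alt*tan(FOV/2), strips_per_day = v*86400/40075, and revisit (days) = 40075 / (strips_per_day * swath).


swath = 2*544.278*tan(0.2644174) = 294.7343 km
v = sqrt(mu/r) = 7592.1333 m/s = 7.5921 km/s
strips/day = v*86400/40075 = 7.5921*86400/40075 = 16.3683
coverage/day = strips * swath = 16.3683 * 294.7343 = 4824.3045 km
revisit = 40075 / 4824.3045 = 8.3069 days

8.3069 days


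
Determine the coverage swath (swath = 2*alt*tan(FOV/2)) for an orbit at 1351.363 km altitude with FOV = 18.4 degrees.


FOV = 18.4 deg = 0.3211406 rad
swath = 2 * alt * tan(FOV/2) = 2 * 1351.363 * tan(0.1605703)
swath = 2 * 1351.363 * 0.1619647
swath = 437.7461 km

437.7461 km


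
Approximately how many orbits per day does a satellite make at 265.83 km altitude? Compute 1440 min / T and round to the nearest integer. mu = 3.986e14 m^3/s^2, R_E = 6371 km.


r = 6.63683e+06 m
T = 2*pi*sqrt(r^3/mu) = 5380.8670 s = 89.6811 min
revs/day = 1440 / 89.6811 = 16.0569
Rounded: 16 revolutions per day

16 revolutions per day


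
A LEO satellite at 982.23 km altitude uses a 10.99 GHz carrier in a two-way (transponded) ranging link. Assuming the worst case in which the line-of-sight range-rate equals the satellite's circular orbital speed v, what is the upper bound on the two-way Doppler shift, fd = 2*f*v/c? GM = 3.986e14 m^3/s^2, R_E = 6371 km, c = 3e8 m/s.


r = 7.35323e+06 m
v = sqrt(mu/r) = 7362.5723 m/s (worst-case radial velocity)
f = 10.99 GHz = 1.099e+10 Hz
fd = 2*f*v/c = 2*1.099e+10*7362.5723/3.0e+08
fd = 539431.1298 Hz

539431.1298 Hz


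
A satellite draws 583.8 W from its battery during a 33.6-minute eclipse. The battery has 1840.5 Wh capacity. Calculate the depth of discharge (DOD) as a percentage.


E_used = P * t / 60 = 583.8 * 33.6 / 60 = 326.9280 Wh
DOD = E_used / E_total * 100 = 326.9280 / 1840.5 * 100
DOD = 17.7630 %

17.7630 %


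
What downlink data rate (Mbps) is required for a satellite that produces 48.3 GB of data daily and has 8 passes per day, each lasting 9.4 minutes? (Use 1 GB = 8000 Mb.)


total contact time = 8 * 9.4 * 60 = 4512.0000 s
data = 48.3 GB = 386400.0000 Mb
rate = 386400.0000 / 4512.0000 = 85.6383 Mbps

85.6383 Mbps


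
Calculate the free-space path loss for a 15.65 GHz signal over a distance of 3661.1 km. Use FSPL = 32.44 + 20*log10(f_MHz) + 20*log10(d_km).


f = 15.65 GHz = 15650.0000 MHz
d = 3661.1 km
FSPL = 32.44 + 20*log10(15650.0000) + 20*log10(3661.1)
FSPL = 32.44 + 83.8903 + 71.2722
FSPL = 187.6025 dB

187.6025 dB


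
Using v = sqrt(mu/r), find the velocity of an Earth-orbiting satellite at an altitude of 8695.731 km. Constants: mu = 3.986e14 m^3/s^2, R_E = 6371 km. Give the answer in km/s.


r = R_E + alt = 6371.0 + 8695.731 = 15066.7310 km = 1.5066731e+07 m
v = sqrt(mu/r) = sqrt(3.986e14 / 1.5066731e+07) = 5143.5046 m/s = 5.1435 km/s

5.1435 km/s


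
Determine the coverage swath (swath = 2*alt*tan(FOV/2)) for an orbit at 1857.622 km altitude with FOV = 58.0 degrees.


FOV = 58.0 deg = 1.0123 rad
swath = 2 * alt * tan(FOV/2) = 2 * 1857.622 * tan(0.5061455)
swath = 2 * 1857.622 * 0.5543091
swath = 2059.3934 km

2059.3934 km


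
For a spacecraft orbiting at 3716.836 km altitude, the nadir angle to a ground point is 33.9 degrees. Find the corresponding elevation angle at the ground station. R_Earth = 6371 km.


r = R_E + alt = 10087.8360 km
Law of sines in the satellite / Earth-center / ground-point triangle:
  sin(nadir)/R_E = sin(90 + el)/r  =>  cos(el) = (r/R_E)*sin(nadir)
cos(el) = (10087.8360 / 6371.0000) * sin(33.9 deg) = 0.8831331
el = arccos(0.8831331) = 27.9773 deg
(Earth-central angle = 90 - nadir - el = 28.1227 deg)

27.9773 degrees


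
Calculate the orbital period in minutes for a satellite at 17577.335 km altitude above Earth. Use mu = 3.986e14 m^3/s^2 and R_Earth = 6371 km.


r = 23948.3350 km = 2.3948335e+07 m
T = 2*pi*sqrt(r^3/mu) = 2*pi*sqrt(1.3734915e+22 / 3.986e14)
T = 36882.8276 s = 614.7138 min

614.7138 minutes


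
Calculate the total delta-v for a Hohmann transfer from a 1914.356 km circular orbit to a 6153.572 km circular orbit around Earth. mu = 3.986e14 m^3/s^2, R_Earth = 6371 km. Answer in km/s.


r1 = 8285.3560 km = 8.285356e+06 m
r2 = 12524.5720 km = 1.2524572e+07 m
dv1 = sqrt(mu/r1)*(sqrt(2*r2/(r1+r2)) - 1) = 673.7536 m/s
dv2 = sqrt(mu/r2)*(1 - sqrt(2*r1/(r1+r2))) = 607.2964 m/s
total dv = |dv1| + |dv2| = 673.7536 + 607.2964 = 1281.0499 m/s = 1.2810 km/s

1.2810 km/s


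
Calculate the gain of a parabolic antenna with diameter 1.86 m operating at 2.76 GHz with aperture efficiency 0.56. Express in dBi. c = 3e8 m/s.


lambda = c/f = 3e8 / 2.76e+09 = 0.1086957 m
G = eta*(pi*D/lambda)^2 = 0.56*(pi*1.86/0.1086957)^2
G = 1618.4128 (linear)
G = 10*log10(1618.4128) = 32.0909 dBi

32.0909 dBi


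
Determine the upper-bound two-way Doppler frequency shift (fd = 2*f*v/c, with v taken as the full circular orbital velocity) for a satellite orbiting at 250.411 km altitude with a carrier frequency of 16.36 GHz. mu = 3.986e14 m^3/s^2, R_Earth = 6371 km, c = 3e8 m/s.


r = 6.621411e+06 m
v = sqrt(mu/r) = 7758.7789 m/s (worst-case radial velocity)
f = 16.36 GHz = 1.636e+10 Hz
fd = 2*f*v/c = 2*1.636e+10*7758.7789/3.0e+08
fd = 846224.1484 Hz

846224.1484 Hz


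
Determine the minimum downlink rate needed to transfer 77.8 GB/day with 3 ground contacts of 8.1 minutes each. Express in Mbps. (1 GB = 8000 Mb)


total contact time = 3 * 8.1 * 60 = 1458.0000 s
data = 77.8 GB = 622400.0000 Mb
rate = 622400.0000 / 1458.0000 = 426.8861 Mbps

426.8861 Mbps


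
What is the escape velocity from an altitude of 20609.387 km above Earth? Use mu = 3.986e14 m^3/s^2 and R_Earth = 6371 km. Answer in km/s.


r = 6371.0 + 20609.387 = 26980.3870 km = 2.6980387e+07 m
v_esc = sqrt(2*mu/r) = sqrt(2*3.986e14 / 2.6980387e+07)
v_esc = 5435.7510 m/s = 5.4358 km/s

5.4358 km/s


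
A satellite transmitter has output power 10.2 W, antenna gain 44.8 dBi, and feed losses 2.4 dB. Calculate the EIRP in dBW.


Pt = 10.2 W = 10.0860 dBW
EIRP = Pt_dBW + Gt - losses = 10.0860 + 44.8 - 2.4 = 52.4860 dBW

52.4860 dBW


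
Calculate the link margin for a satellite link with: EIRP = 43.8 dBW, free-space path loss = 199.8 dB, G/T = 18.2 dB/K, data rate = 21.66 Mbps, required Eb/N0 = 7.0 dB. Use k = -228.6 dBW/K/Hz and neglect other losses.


C/N0 = EIRP - FSPL + G/T - k = 43.8 - 199.8 + 18.2 - (-228.6)
C/N0 = 90.8000 dB-Hz
R_b = 21.66 Mbps = 2.166e+07 bps -> 10*log10(R_b) = 73.3566 dB-Hz
Eb/N0 = C/N0 - 10*log10(R_b) = 90.8000 - 73.3566 = 17.4434 dB
Margin = Eb/N0 - Eb/N0_req = 17.4434 - 7.0 = 10.4434 dB (link closes)

10.4434 dB


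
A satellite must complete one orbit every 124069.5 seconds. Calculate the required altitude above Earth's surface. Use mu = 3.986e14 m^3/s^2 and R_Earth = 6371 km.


T = 124069.5 s
r = (mu*T^2/(4*pi^2))^(1/3) = (3.986e14 * 124069.5^2 / (4*pi^2))^(1/3)
r = 5.3765358e+07 m = 53765.3578 km
alt = r - R_E = 53765.3578 - 6371 = 47394.3578 km

47394.3578 km


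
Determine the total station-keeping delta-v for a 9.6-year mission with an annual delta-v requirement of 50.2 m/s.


dV = rate * years = 50.2 * 9.6
dV = 481.9200 m/s

481.9200 m/s


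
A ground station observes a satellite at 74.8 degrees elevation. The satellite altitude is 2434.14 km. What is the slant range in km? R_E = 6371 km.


h = 2434.14 km, el = 74.8 deg
d = -R_E*sin(el) + sqrt((R_E*sin(el))^2 + 2*R_E*h + h^2)
d = -6371.0000*sin(1.3055) + sqrt((6371.0000*0.9650165)^2 + 2*6371.0000*2434.14 + 2434.14^2)
d = 2497.1231 km

2497.1231 km


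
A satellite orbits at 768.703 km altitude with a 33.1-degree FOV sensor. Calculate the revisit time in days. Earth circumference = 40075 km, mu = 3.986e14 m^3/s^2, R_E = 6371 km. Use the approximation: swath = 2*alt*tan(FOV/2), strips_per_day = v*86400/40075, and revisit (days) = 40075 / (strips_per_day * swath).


swath = 2*768.703*tan(0.288852) = 456.8601 km
v = sqrt(mu/r) = 7471.8574 m/s = 7.4719 km/s
strips/day = v*86400/40075 = 7.4719*86400/40075 = 16.1090
coverage/day = strips * swath = 16.1090 * 456.8601 = 7359.5635 km
revisit = 40075 / 7359.5635 = 5.4453 days

5.4453 days


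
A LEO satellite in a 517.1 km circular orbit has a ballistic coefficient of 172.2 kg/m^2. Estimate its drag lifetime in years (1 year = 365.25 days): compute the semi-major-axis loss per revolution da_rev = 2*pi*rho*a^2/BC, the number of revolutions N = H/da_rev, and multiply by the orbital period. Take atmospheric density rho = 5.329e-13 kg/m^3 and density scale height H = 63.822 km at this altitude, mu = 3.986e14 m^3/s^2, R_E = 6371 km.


a = R_E + alt = 6888.1000 km = 6.8881e+06 m
da_rev = 2*pi*rho*a^2/BC = 2*pi*5.329e-13*(6.8881e+06)^2/172.2 = 0.922553006 m per revolution
N = H/da_rev = 63822.0000 m / 0.922553006 m = 69179.7648 revolutions
P = 2*pi*sqrt(a^3/mu) = 5689.3203 s
lifetime = N*P = 69179.7648 * 5689.3203 = 3.9358584e+08 s = 4555.3917 days
years = 4555.3917 / 365.25 = 12.4720 years

12.4720 years


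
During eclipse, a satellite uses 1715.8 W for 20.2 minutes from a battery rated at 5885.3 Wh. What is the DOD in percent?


E_used = P * t / 60 = 1715.8 * 20.2 / 60 = 577.6527 Wh
DOD = E_used / E_total * 100 = 577.6527 / 5885.3 * 100
DOD = 9.8152 %

9.8152 %


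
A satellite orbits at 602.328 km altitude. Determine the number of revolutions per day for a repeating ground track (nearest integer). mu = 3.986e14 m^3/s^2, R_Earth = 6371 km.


r = 6.973328e+06 m
T = 2*pi*sqrt(r^3/mu) = 5795.2391 s = 96.5873 min
revs/day = 1440 / 96.5873 = 14.9088
Rounded: 15 revolutions per day

15 revolutions per day


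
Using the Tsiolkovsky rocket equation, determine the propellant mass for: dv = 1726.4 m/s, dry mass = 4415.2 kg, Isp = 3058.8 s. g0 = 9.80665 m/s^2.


ve = Isp * g0 = 3058.8 * 9.80665 = 29996.581020 m/s
mass ratio = exp(dv/ve) = exp(1726.4/29996.581020) = 1.05924165
m_prop = m_dry * (mr - 1) = 4415.2 * (1.05924165 - 1)
m_prop = 261.5637 kg

261.5637 kg


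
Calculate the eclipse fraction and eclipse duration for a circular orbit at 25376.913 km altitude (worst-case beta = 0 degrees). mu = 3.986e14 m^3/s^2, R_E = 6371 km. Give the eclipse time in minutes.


r = 31747.9130 km
T = 938.2806 min
Eclipse fraction = arcsin(R_E/r)/pi = arcsin(6371.0000/31747.9130)/pi
= arcsin(0.2006746)/pi = 0.06431339
Eclipse duration = 0.06431339 * 938.2806 = 60.3440 min

60.3440 minutes


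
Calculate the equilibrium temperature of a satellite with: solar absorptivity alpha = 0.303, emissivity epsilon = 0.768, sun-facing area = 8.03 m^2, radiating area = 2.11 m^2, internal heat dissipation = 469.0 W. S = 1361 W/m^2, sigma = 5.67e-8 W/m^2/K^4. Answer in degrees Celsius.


Numerator = alpha*S*A_sun + Q_int = 0.303*1361*8.03 + 469.0 = 3780.4355 W
Denominator = eps*sigma*A_rad = 0.768*5.67e-8*2.11 = 9.1881216e-08 W/K^4
T^4 = 4.1144813e+10 K^4
T = 450.3797 K = 177.2297 C

177.2297 degrees Celsius


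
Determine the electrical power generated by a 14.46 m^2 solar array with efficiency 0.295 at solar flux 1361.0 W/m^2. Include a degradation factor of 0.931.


P = area * eta * S * degradation
P = 14.46 * 0.295 * 1361.0 * 0.931
P = 5405.0301 W

5405.0301 W


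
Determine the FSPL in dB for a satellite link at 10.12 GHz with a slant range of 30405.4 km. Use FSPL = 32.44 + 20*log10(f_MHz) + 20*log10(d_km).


f = 10.12 GHz = 10120.0000 MHz
d = 30405.4 km
FSPL = 32.44 + 20*log10(10120.0000) + 20*log10(30405.4)
FSPL = 32.44 + 80.1036 + 89.6590
FSPL = 202.2026 dB

202.2026 dB


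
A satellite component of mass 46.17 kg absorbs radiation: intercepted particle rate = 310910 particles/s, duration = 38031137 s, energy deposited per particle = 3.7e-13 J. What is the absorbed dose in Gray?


Total energy deposited = rate * time * E_per
  = 310910 * 38031137 * 3.7e-13 = 4.3750 J
Dose = E_total / mass = 4.3750 / 46.17
Dose = 0.09475799 Gy

0.0948 Gy


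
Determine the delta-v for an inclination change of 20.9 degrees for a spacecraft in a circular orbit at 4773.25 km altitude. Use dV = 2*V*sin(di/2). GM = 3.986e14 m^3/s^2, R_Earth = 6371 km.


r = 11144.2500 km = 1.114425e+07 m
V = sqrt(mu/r) = 5980.5789 m/s
di = 20.9 deg = 0.3647738 rad
dV = 2*V*sin(di/2) = 2*5980.5789*sin(0.1823869)
dV = 2169.4838 m/s = 2.1695 km/s

2.1695 km/s


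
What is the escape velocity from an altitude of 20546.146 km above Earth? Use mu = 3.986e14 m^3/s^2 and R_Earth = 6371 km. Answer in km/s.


r = 6371.0 + 20546.146 = 26917.1460 km = 2.6917146e+07 m
v_esc = sqrt(2*mu/r) = sqrt(2*3.986e14 / 2.6917146e+07)
v_esc = 5442.1329 m/s = 5.4421 km/s

5.4421 km/s


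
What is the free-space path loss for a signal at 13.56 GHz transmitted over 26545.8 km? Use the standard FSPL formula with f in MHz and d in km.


f = 13.56 GHz = 13560.0000 MHz
d = 26545.8 km
FSPL = 32.44 + 20*log10(13560.0000) + 20*log10(26545.8)
FSPL = 32.44 + 82.6452 + 88.4799
FSPL = 203.5651 dB

203.5651 dB


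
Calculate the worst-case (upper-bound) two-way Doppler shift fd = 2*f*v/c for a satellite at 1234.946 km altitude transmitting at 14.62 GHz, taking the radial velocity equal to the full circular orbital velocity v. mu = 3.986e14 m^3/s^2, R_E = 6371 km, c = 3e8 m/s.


r = 7.605946e+06 m
v = sqrt(mu/r) = 7239.2242 m/s (worst-case radial velocity)
f = 14.62 GHz = 1.462e+10 Hz
fd = 2*f*v/c = 2*1.462e+10*7239.2242/3.0e+08
fd = 705583.0542 Hz

705583.0542 Hz


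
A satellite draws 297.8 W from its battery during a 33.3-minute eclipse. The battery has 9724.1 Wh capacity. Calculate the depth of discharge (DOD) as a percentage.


E_used = P * t / 60 = 297.8 * 33.3 / 60 = 165.2790 Wh
DOD = E_used / E_total * 100 = 165.2790 / 9724.1 * 100
DOD = 1.6997 %

1.6997 %


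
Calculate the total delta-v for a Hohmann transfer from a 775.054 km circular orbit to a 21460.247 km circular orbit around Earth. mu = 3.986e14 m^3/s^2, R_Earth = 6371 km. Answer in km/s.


r1 = 7146.0540 km = 7.146054e+06 m
r2 = 27831.2470 km = 2.7831247e+07 m
dv1 = sqrt(mu/r1)*(sqrt(2*r2/(r1+r2)) - 1) = 1953.0424 m/s
dv2 = sqrt(mu/r2)*(1 - sqrt(2*r1/(r1+r2))) = 1365.3266 m/s
total dv = |dv1| + |dv2| = 1953.0424 + 1365.3266 = 3318.3690 m/s = 3.3184 km/s

3.3184 km/s


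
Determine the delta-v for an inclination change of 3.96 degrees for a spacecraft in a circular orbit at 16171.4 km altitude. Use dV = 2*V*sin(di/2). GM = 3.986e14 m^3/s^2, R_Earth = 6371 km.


r = 22542.4000 km = 2.25424e+07 m
V = sqrt(mu/r) = 4205.0249 m/s
di = 3.96 deg = 0.06911504 rad
dV = 2*V*sin(di/2) = 2*4205.0249*sin(0.03455752)
dV = 290.5726 m/s = 0.2905726 km/s

0.2906 km/s


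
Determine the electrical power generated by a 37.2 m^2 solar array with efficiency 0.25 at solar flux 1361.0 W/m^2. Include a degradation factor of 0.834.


P = area * eta * S * degradation
P = 37.2 * 0.25 * 1361.0 * 0.834
P = 10556.1882 W

10556.1882 W


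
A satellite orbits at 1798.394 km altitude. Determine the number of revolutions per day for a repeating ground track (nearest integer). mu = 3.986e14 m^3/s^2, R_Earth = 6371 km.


r = 8.169394e+06 m
T = 2*pi*sqrt(r^3/mu) = 7348.4541 s = 122.4742 min
revs/day = 1440 / 122.4742 = 11.7576
Rounded: 12 revolutions per day

12 revolutions per day


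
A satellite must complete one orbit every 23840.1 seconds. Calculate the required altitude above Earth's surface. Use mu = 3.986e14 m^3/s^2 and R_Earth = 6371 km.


T = 23840.1 s
r = (mu*T^2/(4*pi^2))^(1/3) = (3.986e14 * 23840.1^2 / (4*pi^2))^(1/3)
r = 1.7903224e+07 m = 17903.2235 km
alt = r - R_E = 17903.2235 - 6371 = 11532.2235 km

11532.2235 km


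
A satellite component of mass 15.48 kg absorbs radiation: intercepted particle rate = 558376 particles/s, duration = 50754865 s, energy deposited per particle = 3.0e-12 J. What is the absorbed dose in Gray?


Total energy deposited = rate * time * E_per
  = 558376 * 50754865 * 3.0e-12 = 85.0209 J
Dose = E_total / mass = 85.0209 / 15.48
Dose = 5.4923 Gy

5.4923 Gy


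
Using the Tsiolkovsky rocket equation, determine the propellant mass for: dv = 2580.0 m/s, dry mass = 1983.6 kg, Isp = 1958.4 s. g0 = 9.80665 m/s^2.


ve = Isp * g0 = 1958.4 * 9.80665 = 19205.343360 m/s
mass ratio = exp(dv/ve) = exp(2580.0/19205.343360) = 1.14377891
m_prop = m_dry * (mr - 1) = 1983.6 * (1.14377891 - 1)
m_prop = 285.1998 kg

285.1998 kg


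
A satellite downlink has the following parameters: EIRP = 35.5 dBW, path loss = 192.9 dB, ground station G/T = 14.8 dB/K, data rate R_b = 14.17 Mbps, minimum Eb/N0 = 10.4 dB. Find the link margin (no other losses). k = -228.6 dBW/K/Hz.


C/N0 = EIRP - FSPL + G/T - k = 35.5 - 192.9 + 14.8 - (-228.6)
C/N0 = 86.0000 dB-Hz
R_b = 14.17 Mbps = 1.417e+07 bps -> 10*log10(R_b) = 71.5137 dB-Hz
Eb/N0 = C/N0 - 10*log10(R_b) = 86.0000 - 71.5137 = 14.4863 dB
Margin = Eb/N0 - Eb/N0_req = 14.4863 - 10.4 = 4.0863 dB (link closes)

4.0863 dB


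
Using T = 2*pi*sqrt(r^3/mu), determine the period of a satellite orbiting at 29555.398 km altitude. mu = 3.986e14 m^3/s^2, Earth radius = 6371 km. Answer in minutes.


r = 35926.3980 km = 3.5926398e+07 m
T = 2*pi*sqrt(r^3/mu) = 2*pi*sqrt(4.637042e+22 / 3.986e14)
T = 67769.1029 s = 1129.4850 min

1129.4850 minutes


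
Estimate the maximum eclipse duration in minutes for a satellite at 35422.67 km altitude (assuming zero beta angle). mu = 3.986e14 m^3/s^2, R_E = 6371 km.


r = 41793.6700 km
T = 1417.1823 min
Eclipse fraction = arcsin(R_E/r)/pi = arcsin(6371.0000/41793.6700)/pi
= arcsin(0.1524394)/pi = 0.04871287
Eclipse duration = 0.04871287 * 1417.1823 = 69.0350 min

69.0350 minutes


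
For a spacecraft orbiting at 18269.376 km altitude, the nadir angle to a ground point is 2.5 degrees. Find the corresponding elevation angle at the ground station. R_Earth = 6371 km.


r = R_E + alt = 24640.3760 km
Law of sines in the satellite / Earth-center / ground-point triangle:
  sin(nadir)/R_E = sin(90 + el)/r  =>  cos(el) = (r/R_E)*sin(nadir)
cos(el) = (24640.3760 / 6371.0000) * sin(2.5 deg) = 0.1687016
el = arccos(0.1687016) = 80.2877 deg
(Earth-central angle = 90 - nadir - el = 7.2123 deg)

80.2877 degrees


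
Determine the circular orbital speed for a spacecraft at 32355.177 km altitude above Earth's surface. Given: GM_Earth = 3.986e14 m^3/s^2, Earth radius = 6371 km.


r = R_E + alt = 6371.0 + 32355.177 = 38726.1770 km = 3.8726177e+07 m
v = sqrt(mu/r) = sqrt(3.986e14 / 3.8726177e+07) = 3208.2362 m/s = 3.2082 km/s

3.2082 km/s


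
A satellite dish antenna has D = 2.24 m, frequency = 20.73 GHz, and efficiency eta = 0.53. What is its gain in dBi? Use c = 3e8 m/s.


lambda = c/f = 3e8 / 2.073e+10 = 0.01447178 m
G = eta*(pi*D/lambda)^2 = 0.53*(pi*2.24/0.01447178)^2
G = 125322.1239 (linear)
G = 10*log10(125322.1239) = 50.9803 dBi

50.9803 dBi


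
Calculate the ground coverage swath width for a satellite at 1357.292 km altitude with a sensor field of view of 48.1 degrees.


FOV = 48.1 deg = 0.8395034 rad
swath = 2 * alt * tan(FOV/2) = 2 * 1357.292 * tan(0.4197517)
swath = 2 * 1357.292 * 0.4462747
swath = 1211.4503 km

1211.4503 km


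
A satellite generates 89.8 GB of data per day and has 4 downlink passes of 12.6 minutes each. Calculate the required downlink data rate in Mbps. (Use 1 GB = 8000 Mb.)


total contact time = 4 * 12.6 * 60 = 3024.0000 s
data = 89.8 GB = 718400.0000 Mb
rate = 718400.0000 / 3024.0000 = 237.5661 Mbps

237.5661 Mbps


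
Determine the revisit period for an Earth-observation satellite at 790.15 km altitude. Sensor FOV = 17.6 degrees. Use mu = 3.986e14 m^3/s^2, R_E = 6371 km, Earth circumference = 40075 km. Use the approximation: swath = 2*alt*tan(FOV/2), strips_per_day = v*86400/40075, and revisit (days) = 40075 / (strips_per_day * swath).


swath = 2*790.15*tan(0.153589) = 244.6434 km
v = sqrt(mu/r) = 7460.6602 m/s = 7.4607 km/s
strips/day = v*86400/40075 = 7.4607*86400/40075 = 16.0849
coverage/day = strips * swath = 16.0849 * 244.6434 = 3935.0560 km
revisit = 40075 / 3935.0560 = 10.1841 days

10.1841 days


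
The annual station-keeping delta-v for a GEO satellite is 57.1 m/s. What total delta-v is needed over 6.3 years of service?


dV = rate * years = 57.1 * 6.3
dV = 359.7300 m/s

359.7300 m/s


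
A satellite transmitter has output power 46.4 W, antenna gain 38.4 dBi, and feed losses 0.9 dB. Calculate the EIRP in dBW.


Pt = 46.4 W = 16.6652 dBW
EIRP = Pt_dBW + Gt - losses = 16.6652 + 38.4 - 0.9 = 54.1652 dBW

54.1652 dBW


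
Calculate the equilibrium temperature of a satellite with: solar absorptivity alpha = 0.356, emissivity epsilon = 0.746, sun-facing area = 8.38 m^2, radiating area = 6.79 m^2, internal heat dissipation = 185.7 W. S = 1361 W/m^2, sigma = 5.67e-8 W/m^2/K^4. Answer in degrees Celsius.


Numerator = alpha*S*A_sun + Q_int = 0.356*1361*8.38 + 185.7 = 4245.9441 W
Denominator = eps*sigma*A_rad = 0.746*5.67e-8*6.79 = 2.8720478e-07 W/K^4
T^4 = 1.4783682e+10 K^4
T = 348.6949 K = 75.5449 C

75.5449 degrees Celsius


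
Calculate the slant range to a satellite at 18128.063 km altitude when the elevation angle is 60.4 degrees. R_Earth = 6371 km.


h = 18128.063 km, el = 60.4 deg
d = -R_E*sin(el) + sqrt((R_E*sin(el))^2 + 2*R_E*h + h^2)
d = -6371.0000*sin(1.0542) + sqrt((6371.0000*0.8694949)^2 + 2*6371.0000*18128.063 + 18128.063^2)
d = 18756.5604 km

18756.5604 km


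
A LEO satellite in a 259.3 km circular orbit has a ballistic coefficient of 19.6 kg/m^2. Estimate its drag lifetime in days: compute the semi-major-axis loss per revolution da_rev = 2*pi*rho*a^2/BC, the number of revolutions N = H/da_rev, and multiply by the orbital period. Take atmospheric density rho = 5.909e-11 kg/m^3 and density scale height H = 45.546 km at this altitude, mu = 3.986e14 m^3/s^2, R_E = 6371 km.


a = R_E + alt = 6630.3000 km = 6.6303e+06 m
da_rev = 2*pi*rho*a^2/BC = 2*pi*5.909e-11*(6.6303e+06)^2/19.6 = 832.729875 m per revolution
N = H/da_rev = 45546.0000 m / 832.729875 m = 54.6948 revolutions
P = 2*pi*sqrt(a^3/mu) = 5372.9276 s
lifetime = N*P = 54.6948 * 5372.9276 = 293871.2406 s = 3.4013 days

3.4013 days


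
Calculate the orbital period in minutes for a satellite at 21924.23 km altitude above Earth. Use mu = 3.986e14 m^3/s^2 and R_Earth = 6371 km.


r = 28295.2300 km = 2.829523e+07 m
T = 2*pi*sqrt(r^3/mu) = 2*pi*sqrt(2.2653728e+22 / 3.986e14)
T = 47367.5655 s = 789.4594 min

789.4594 minutes


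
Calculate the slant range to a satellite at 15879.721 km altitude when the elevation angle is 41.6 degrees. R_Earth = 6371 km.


h = 15879.721 km, el = 41.6 deg
d = -R_E*sin(el) + sqrt((R_E*sin(el))^2 + 2*R_E*h + h^2)
d = -6371.0000*sin(0.726057) + sqrt((6371.0000*0.6639262)^2 + 2*6371.0000*15879.721 + 15879.721^2)
d = 17504.8167 km

17504.8167 km


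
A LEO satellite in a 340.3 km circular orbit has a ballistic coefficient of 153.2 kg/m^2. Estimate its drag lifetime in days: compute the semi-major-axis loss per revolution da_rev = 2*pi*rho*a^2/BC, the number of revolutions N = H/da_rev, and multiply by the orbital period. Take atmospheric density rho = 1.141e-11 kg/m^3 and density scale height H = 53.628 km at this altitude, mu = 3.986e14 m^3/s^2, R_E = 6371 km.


a = R_E + alt = 6711.3000 km = 6.7113e+06 m
da_rev = 2*pi*rho*a^2/BC = 2*pi*1.141e-11*(6.7113e+06)^2/153.2 = 21.077546 m per revolution
N = H/da_rev = 53628.0000 m / 21.077546 m = 2544.3189 revolutions
P = 2*pi*sqrt(a^3/mu) = 5471.6864 s
lifetime = N*P = 2544.3189 * 5471.6864 = 1.3921715e+07 s = 161.1310 days

161.1310 days


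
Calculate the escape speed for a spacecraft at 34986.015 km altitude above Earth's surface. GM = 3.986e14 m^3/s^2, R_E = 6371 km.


r = 6371.0 + 34986.015 = 41357.0150 km = 4.1357015e+07 m
v_esc = sqrt(2*mu/r) = sqrt(2*3.986e14 / 4.1357015e+07)
v_esc = 4390.4502 m/s = 4.3905 km/s

4.3905 km/s


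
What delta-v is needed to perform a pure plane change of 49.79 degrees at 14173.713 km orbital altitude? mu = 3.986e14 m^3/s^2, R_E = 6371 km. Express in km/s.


r = 20544.7130 km = 2.0544713e+07 m
V = sqrt(mu/r) = 4404.7231 m/s
di = 49.79 deg = 0.8689994 rad
dV = 2*V*sin(di/2) = 2*4404.7231*sin(0.4344997)
dV = 3708.3950 m/s = 3.7084 km/s

3.7084 km/s


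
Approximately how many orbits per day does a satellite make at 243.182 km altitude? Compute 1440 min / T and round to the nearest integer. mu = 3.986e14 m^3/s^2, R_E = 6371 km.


r = 6.614182e+06 m
T = 2*pi*sqrt(r^3/mu) = 5353.3475 s = 89.2225 min
revs/day = 1440 / 89.2225 = 16.1394
Rounded: 16 revolutions per day

16 revolutions per day


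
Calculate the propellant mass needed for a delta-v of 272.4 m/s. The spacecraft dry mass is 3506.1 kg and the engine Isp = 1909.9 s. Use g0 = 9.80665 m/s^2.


ve = Isp * g0 = 1909.9 * 9.80665 = 18729.720835 m/s
mass ratio = exp(dv/ve) = exp(272.4/18729.720835) = 1.01465000
m_prop = m_dry * (mr - 1) = 3506.1 * (1.01465000 - 1)
m_prop = 51.3644 kg

51.3644 kg


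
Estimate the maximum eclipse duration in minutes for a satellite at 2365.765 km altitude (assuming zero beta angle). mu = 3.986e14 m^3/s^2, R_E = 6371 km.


r = 8736.7650 km
T = 135.4522 min
Eclipse fraction = arcsin(R_E/r)/pi = arcsin(6371.0000/8736.7650)/pi
= arcsin(0.7292173)/pi = 0.2601156
Eclipse duration = 0.2601156 * 135.4522 = 35.2332 min

35.2332 minutes


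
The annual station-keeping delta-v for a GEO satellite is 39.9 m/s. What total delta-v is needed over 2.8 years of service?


dV = rate * years = 39.9 * 2.8
dV = 111.7200 m/s

111.7200 m/s


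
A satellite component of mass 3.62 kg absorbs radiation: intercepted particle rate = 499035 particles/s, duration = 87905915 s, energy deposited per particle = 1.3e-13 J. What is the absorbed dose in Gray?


Total energy deposited = rate * time * E_per
  = 499035 * 87905915 * 1.3e-13 = 5.7029 J
Dose = E_total / mass = 5.7029 / 3.62
Dose = 1.5754 Gy

1.5754 Gy


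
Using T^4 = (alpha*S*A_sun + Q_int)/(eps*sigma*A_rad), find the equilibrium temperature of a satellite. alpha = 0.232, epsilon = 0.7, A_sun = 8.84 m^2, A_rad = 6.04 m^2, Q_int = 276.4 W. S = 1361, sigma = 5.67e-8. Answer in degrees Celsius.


Numerator = alpha*S*A_sun + Q_int = 0.232*1361*8.84 + 276.4 = 3067.6477 W
Denominator = eps*sigma*A_rad = 0.7*5.67e-8*6.04 = 2.397276e-07 W/K^4
T^4 = 1.2796389e+10 K^4
T = 336.3348 K = 63.1848 C

63.1848 degrees Celsius


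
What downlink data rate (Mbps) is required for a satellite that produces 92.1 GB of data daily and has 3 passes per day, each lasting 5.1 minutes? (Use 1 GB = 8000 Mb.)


total contact time = 3 * 5.1 * 60 = 918.0000 s
data = 92.1 GB = 736800.0000 Mb
rate = 736800.0000 / 918.0000 = 802.6144 Mbps

802.6144 Mbps


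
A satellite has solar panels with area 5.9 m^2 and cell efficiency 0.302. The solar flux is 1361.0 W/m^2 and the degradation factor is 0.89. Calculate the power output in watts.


P = area * eta * S * degradation
P = 5.9 * 0.302 * 1361.0 * 0.89
P = 2158.2765 W

2158.2765 W


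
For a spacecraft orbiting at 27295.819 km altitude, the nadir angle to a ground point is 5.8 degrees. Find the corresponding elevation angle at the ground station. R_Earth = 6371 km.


r = R_E + alt = 33666.8190 km
Law of sines in the satellite / Earth-center / ground-point triangle:
  sin(nadir)/R_E = sin(90 + el)/r  =>  cos(el) = (r/R_E)*sin(nadir)
cos(el) = (33666.8190 / 6371.0000) * sin(5.8 deg) = 0.5340204
el = arccos(0.5340204) = 57.7225 deg
(Earth-central angle = 90 - nadir - el = 26.4775 deg)

57.7225 degrees


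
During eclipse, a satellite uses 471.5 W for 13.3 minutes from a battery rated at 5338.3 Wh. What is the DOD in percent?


E_used = P * t / 60 = 471.5 * 13.3 / 60 = 104.5158 Wh
DOD = E_used / E_total * 100 = 104.5158 / 5338.3 * 100
DOD = 1.9578 %

1.9578 %


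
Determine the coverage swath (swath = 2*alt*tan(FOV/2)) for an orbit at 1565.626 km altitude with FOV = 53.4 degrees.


FOV = 53.4 deg = 0.9320058 rad
swath = 2 * alt * tan(FOV/2) = 2 * 1565.626 * tan(0.4660029)
swath = 2 * 1565.626 * 0.5029476
swath = 1574.8557 km

1574.8557 km


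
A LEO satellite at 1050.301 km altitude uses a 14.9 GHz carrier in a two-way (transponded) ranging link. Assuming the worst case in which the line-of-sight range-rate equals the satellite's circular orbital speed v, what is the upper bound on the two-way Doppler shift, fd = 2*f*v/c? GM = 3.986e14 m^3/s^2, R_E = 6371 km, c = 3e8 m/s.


r = 7.421301e+06 m
v = sqrt(mu/r) = 7328.7283 m/s (worst-case radial velocity)
f = 14.9 GHz = 1.49e+10 Hz
fd = 2*f*v/c = 2*1.49e+10*7328.7283/3.0e+08
fd = 727987.0156 Hz

727987.0156 Hz


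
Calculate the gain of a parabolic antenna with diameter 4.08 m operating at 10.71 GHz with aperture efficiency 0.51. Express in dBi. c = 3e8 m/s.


lambda = c/f = 3e8 / 1.071e+10 = 0.0280112 m
G = eta*(pi*D/lambda)^2 = 0.51*(pi*4.08/0.0280112)^2
G = 106789.0394 (linear)
G = 10*log10(106789.0394) = 50.2853 dBi

50.2853 dBi


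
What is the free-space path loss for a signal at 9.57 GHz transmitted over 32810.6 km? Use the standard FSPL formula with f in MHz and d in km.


f = 9.57 GHz = 9570.0000 MHz
d = 32810.6 km
FSPL = 32.44 + 20*log10(9570.0000) + 20*log10(32810.6)
FSPL = 32.44 + 79.6182 + 90.3203
FSPL = 202.3785 dB

202.3785 dB


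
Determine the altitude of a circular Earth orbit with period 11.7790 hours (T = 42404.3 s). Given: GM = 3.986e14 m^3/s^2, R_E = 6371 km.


T = 42404.3 s
r = (mu*T^2/(4*pi^2))^(1/3) = (3.986e14 * 42404.3^2 / (4*pi^2))^(1/3)
r = 2.6282446e+07 m = 26282.4462 km
alt = r - R_E = 26282.4462 - 6371 = 19911.4462 km

19911.4462 km


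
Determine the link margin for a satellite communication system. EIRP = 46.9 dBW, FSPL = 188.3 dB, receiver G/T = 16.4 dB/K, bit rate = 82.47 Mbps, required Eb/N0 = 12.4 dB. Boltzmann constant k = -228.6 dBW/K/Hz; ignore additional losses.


C/N0 = EIRP - FSPL + G/T - k = 46.9 - 188.3 + 16.4 - (-228.6)
C/N0 = 103.6000 dB-Hz
R_b = 82.47 Mbps = 8.247e+07 bps -> 10*log10(R_b) = 79.1630 dB-Hz
Eb/N0 = C/N0 - 10*log10(R_b) = 103.6000 - 79.1630 = 24.4370 dB
Margin = Eb/N0 - Eb/N0_req = 24.4370 - 12.4 = 12.0370 dB (link closes)

12.0370 dB


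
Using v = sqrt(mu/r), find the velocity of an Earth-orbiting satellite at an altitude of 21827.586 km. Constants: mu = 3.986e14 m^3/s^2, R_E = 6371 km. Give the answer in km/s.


r = R_E + alt = 6371.0 + 21827.586 = 28198.5860 km = 2.8198586e+07 m
v = sqrt(mu/r) = sqrt(3.986e14 / 2.8198586e+07) = 3759.7155 m/s = 3.7597 km/s

3.7597 km/s


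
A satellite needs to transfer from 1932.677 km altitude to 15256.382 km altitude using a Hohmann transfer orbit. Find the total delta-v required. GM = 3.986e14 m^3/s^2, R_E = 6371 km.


r1 = 8303.6770 km = 8.303677e+06 m
r2 = 21627.3820 km = 2.1627382e+07 m
dv1 = sqrt(mu/r1)*(sqrt(2*r2/(r1+r2)) - 1) = 1400.5252 m/s
dv2 = sqrt(mu/r2)*(1 - sqrt(2*r1/(r1+r2))) = 1095.2236 m/s
total dv = |dv1| + |dv2| = 1400.5252 + 1095.2236 = 2495.7489 m/s = 2.4957 km/s

2.4957 km/s


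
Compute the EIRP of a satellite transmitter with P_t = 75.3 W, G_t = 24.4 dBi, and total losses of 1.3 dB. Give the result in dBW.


Pt = 75.3 W = 18.7679 dBW
EIRP = Pt_dBW + Gt - losses = 18.7679 + 24.4 - 1.3 = 41.8679 dBW

41.8679 dBW


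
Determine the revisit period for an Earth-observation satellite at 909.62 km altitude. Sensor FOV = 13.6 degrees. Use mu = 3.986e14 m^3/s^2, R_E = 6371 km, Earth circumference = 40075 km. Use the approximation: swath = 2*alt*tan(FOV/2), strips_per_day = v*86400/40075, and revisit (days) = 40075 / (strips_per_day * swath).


swath = 2*909.62*tan(0.1186824) = 216.9312 km
v = sqrt(mu/r) = 7399.1949 m/s = 7.3992 km/s
strips/day = v*86400/40075 = 7.3992*86400/40075 = 15.9524
coverage/day = strips * swath = 15.9524 * 216.9312 = 3460.5631 km
revisit = 40075 / 3460.5631 = 11.5805 days

11.5805 days


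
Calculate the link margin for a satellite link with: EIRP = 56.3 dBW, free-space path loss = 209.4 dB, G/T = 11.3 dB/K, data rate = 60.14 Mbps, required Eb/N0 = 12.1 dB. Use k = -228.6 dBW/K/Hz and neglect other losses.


C/N0 = EIRP - FSPL + G/T - k = 56.3 - 209.4 + 11.3 - (-228.6)
C/N0 = 86.8000 dB-Hz
R_b = 60.14 Mbps = 6.014e+07 bps -> 10*log10(R_b) = 77.7916 dB-Hz
Eb/N0 = C/N0 - 10*log10(R_b) = 86.8000 - 77.7916 = 9.0084 dB
Margin = Eb/N0 - Eb/N0_req = 9.0084 - 12.1 = -3.0916 dB (negative margin: link does not close)

-3.0916 dB


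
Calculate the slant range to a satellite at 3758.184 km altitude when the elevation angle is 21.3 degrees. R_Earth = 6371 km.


h = 3758.184 km, el = 21.3 deg
d = -R_E*sin(el) + sqrt((R_E*sin(el))^2 + 2*R_E*h + h^2)
d = -6371.0000*sin(0.3717551) + sqrt((6371.0000*0.3632512)^2 + 2*6371.0000*3758.184 + 3758.184^2)
d = 5893.4417 km

5893.4417 km


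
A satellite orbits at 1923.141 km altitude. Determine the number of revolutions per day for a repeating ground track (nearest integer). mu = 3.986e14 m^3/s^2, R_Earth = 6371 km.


r = 8.294141e+06 m
T = 2*pi*sqrt(r^3/mu) = 7517.4118 s = 125.2902 min
revs/day = 1440 / 125.2902 = 11.4933
Rounded: 11 revolutions per day

11 revolutions per day


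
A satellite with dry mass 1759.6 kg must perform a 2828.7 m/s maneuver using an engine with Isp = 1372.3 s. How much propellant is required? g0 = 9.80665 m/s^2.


ve = Isp * g0 = 1372.3 * 9.80665 = 13457.665795 m/s
mass ratio = exp(dv/ve) = exp(2828.7/13457.665795) = 1.23391553
m_prop = m_dry * (mr - 1) = 1759.6 * (1.23391553 - 1)
m_prop = 411.5978 kg

411.5978 kg


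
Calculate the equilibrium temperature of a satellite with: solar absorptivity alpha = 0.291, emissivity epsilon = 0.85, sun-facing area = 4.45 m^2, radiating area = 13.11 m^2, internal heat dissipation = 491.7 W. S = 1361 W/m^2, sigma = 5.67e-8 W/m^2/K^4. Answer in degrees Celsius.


Numerator = alpha*S*A_sun + Q_int = 0.291*1361*4.45 + 491.7 = 2254.1269 W
Denominator = eps*sigma*A_rad = 0.85*5.67e-8*13.11 = 6.3183645e-07 W/K^4
T^4 = 3.5675798e+09 K^4
T = 244.3956 K = -28.7544 C

-28.7544 degrees Celsius


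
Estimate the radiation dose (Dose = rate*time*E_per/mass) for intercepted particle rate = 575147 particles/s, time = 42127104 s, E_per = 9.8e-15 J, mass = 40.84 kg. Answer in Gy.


Total energy deposited = rate * time * E_per
  = 575147 * 42127104 * 9.8e-15 = 0.2374469 J
Dose = E_total / mass = 0.2374469 / 40.84
Dose = 0.005814077 Gy

0.0058 Gy


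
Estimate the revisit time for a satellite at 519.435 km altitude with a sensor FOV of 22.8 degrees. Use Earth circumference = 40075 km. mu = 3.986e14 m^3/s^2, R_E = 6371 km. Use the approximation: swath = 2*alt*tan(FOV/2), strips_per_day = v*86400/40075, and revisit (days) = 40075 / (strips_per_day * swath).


swath = 2*519.435*tan(0.1989675) = 209.4729 km
v = sqrt(mu/r) = 7605.8075 m/s = 7.6058 km/s
strips/day = v*86400/40075 = 7.6058*86400/40075 = 16.3978
coverage/day = strips * swath = 16.3978 * 209.4729 = 3434.8949 km
revisit = 40075 / 3434.8949 = 11.6670 days

11.6670 days


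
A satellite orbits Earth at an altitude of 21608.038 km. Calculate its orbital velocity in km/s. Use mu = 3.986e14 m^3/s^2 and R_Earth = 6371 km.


r = R_E + alt = 6371.0 + 21608.038 = 27979.0380 km = 2.7979038e+07 m
v = sqrt(mu/r) = sqrt(3.986e14 / 2.7979038e+07) = 3774.4377 m/s = 3.7744 km/s

3.7744 km/s


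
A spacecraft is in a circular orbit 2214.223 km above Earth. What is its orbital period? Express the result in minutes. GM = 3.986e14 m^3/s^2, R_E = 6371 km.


r = 8585.2230 km = 8.585223e+06 m
T = 2*pi*sqrt(r^3/mu) = 2*pi*sqrt(6.3278291e+20 / 3.986e14)
T = 7916.5980 s = 131.9433 min

131.9433 minutes


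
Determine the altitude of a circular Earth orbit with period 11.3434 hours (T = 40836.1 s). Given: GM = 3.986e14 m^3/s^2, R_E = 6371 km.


T = 40836.1 s
r = (mu*T^2/(4*pi^2))^(1/3) = (3.986e14 * 40836.1^2 / (4*pi^2))^(1/3)
r = 2.5630398e+07 m = 25630.3985 km
alt = r - R_E = 25630.3985 - 6371 = 19259.3985 km

19259.3985 km


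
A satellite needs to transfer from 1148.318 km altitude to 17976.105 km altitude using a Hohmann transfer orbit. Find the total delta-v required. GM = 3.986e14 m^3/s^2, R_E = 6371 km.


r1 = 7519.3180 km = 7.519318e+06 m
r2 = 24347.1050 km = 2.4347105e+07 m
dv1 = sqrt(mu/r1)*(sqrt(2*r2/(r1+r2)) - 1) = 1719.3794 m/s
dv2 = sqrt(mu/r2)*(1 - sqrt(2*r1/(r1+r2))) = 1266.5764 m/s
total dv = |dv1| + |dv2| = 1719.3794 + 1266.5764 = 2985.9558 m/s = 2.9860 km/s

2.9860 km/s


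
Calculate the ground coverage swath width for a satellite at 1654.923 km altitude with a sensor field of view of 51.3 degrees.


FOV = 51.3 deg = 0.8953539 rad
swath = 2 * alt * tan(FOV/2) = 2 * 1654.923 * tan(0.447677)
swath = 2 * 1654.923 * 0.4801932
swath = 1589.3654 km

1589.3654 km


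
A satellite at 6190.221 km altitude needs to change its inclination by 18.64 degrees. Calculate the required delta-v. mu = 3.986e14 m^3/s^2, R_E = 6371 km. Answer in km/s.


r = 12561.2210 km = 1.2561221e+07 m
V = sqrt(mu/r) = 5633.1682 m/s
di = 18.64 deg = 0.3253294 rad
dV = 2*V*sin(di/2) = 2*5633.1682*sin(0.1626647)
dV = 1824.5639 m/s = 1.8246 km/s

1.8246 km/s


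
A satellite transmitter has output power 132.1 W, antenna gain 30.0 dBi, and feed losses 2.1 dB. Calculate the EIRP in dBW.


Pt = 132.1 W = 21.2090 dBW
EIRP = Pt_dBW + Gt - losses = 21.2090 + 30.0 - 2.1 = 49.1090 dBW

49.1090 dBW


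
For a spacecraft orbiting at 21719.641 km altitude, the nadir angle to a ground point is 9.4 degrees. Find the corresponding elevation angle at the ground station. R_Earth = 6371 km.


r = R_E + alt = 28090.6410 km
Law of sines in the satellite / Earth-center / ground-point triangle:
  sin(nadir)/R_E = sin(90 + el)/r  =>  cos(el) = (r/R_E)*sin(nadir)
cos(el) = (28090.6410 / 6371.0000) * sin(9.4 deg) = 0.7201273
el = arccos(0.7201273) = 43.9350 deg
(Earth-central angle = 90 - nadir - el = 36.6650 deg)

43.9350 degrees
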